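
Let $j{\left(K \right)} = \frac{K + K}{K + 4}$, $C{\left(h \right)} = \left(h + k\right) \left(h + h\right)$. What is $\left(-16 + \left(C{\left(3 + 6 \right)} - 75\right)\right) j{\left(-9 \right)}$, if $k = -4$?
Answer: $- \frac{18}{5} \approx -3.6$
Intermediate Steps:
$C{\left(h \right)} = 2 h \left(-4 + h\right)$ ($C{\left(h \right)} = \left(h - 4\right) \left(h + h\right) = \left(-4 + h\right) 2 h = 2 h \left(-4 + h\right)$)
$j{\left(K \right)} = \frac{2 K}{4 + K}$
$\left(-16 + \left(C{\left(3 + 6 \right)} - 75\right)\right) j{\left(-9 \right)} = \left(-16 - \left(75 - 2 \left(3 + 6\right) \left(-4 + \left(3 + 6\right)\right)\right)\right) 2 \left(-9\right) \frac{1}{4 - 9} = \left(-16 - \left(75 - 18 \left(-4 + 9\right)\right)\right) 2 \left(-9\right) \frac{1}{-5} = \left(-16 - \left(75 - 90\right)\right) 2 \left(-9\right) \left(- \frac{1}{5}\right) = \left(-16 + \left(90 - 75\right)\right) \frac{18}{5} = \left(-16 + 15\right) \frac{18}{5} = \left(-1\right) \frac{18}{5} = - \frac{18}{5}$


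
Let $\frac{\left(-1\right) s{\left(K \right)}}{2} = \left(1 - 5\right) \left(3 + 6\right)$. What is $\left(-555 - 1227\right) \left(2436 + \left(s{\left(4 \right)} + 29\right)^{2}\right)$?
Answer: $-22519134$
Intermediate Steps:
$s{\left(K \right)} = 72$ ($s{\left(K \right)} = - 2 \left(1 - 5\right) \left(3 + 6\right) = - 2 \left(\left(-4\right) 9\right) = \left(-2\right) \left(-36\right) = 72$)
$\left(-555 - 1227\right) \left(2436 + \left(s{\left(4 \right)} + 29\right)^{2}\right) = \left(-555 - 1227\right) \left(2436 + \left(72 + 29\right)^{2}\right) = - 1782 \left(2436 + 101^{2}\right) = - 1782 \left(2436 + 10201\right) = \left(-1782\right) 12637 = -22519134$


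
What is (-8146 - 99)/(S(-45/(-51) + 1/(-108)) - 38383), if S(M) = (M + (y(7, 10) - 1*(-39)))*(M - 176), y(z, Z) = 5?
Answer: 27793037520/155875240439 ≈ 0.17830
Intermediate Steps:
S(M) = (-176 + M)*(44 + M) (S(M) = (M + (5 - 1*(-39)))*(M - 176) = (M + (5 + 39))*(-176 + M) = (M + 44)*(-176 + M) = (44 + M)*(-176 + M) = (-176 + M)*(44 + M))
(-8146 - 99)/(S(-45/(-51) + 1/(-108)) - 38383) = (-8146 - 99)/((-7744 + (-45/(-51) + 1/(-108))² - 132*(-45/(-51) + 1/(-108))) - 38383) = -8245/((-7744 + (-45*(-1/51) + 1*(-1/108))² - 132*(-45*(-1/51) + 1*(-1/108))) - 38383) = -8245/((-7744 + (15/17 - 1/108)² - 132*(15/17 - 1/108)) - 38383) = -8245/((-7744 + (1603/1836)² - 132*1603/1836) - 38383) = -8245/((-7744 + 2569609/3370896 - 17633/153) - 38383) = -8245/(-26490139271/3370896 - 38383) = -8245/(-155875240439/3370896) = -8245*(-3370896/155875240439) = 27793037520/155875240439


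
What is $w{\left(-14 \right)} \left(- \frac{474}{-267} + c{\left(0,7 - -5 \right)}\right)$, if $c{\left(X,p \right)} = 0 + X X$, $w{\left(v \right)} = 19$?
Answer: $\frac{3002}{89} \approx 33.73$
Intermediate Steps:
$c{\left(X,p \right)} = X^{2}$ ($c{\left(X,p \right)} = 0 + X^{2} = X^{2}$)
$w{\left(-14 \right)} \left(- \frac{474}{-267} + c{\left(0,7 - -5 \right)}\right) = 19 \left(- \frac{474}{-267} + 0^{2}\right) = 19 \left(\left(-474\right) \left(- \frac{1}{267}\right) + 0\right) = 19 \left(\frac{158}{89} + 0\right) = 19 \cdot \frac{158}{89} = \frac{3002}{89}$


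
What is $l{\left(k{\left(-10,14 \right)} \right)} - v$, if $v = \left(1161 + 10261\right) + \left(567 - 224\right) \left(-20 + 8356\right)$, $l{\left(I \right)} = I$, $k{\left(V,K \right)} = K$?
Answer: $-2870656$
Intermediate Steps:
$v = 2870670$ ($v = 11422 + 343 \cdot 8336 = 11422 + 2859248 = 2870670$)
$l{\left(k{\left(-10,14 \right)} \right)} - v = 14 - 2870670 = -2870656$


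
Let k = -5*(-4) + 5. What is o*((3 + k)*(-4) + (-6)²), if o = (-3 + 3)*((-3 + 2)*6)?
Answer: 0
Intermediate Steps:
k = 25 (k = 20 + 5 = 25)
o = 0 (o = 0*(-1*6) = 0*(-6) = 0)
o*((3 + k)*(-4) + (-6)²) = 0*((3 + 25)*(-4) + (-6)²) = 0*(28*(-4) + 36) = 0*(-112 + 36) = 0*(-76) = 0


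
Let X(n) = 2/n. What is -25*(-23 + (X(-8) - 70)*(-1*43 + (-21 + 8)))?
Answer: -97775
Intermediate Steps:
-25*(-23 + (X(-8) - 70)*(-1*43 + (-21 + 8))) = -25*(-23 + (2/(-8) - 70)*(-1*43 + (-21 + 8))) = -25*(-23 + (2*(-1/8) - 70)*(-43 - 13)) = -25*(-23 + (-1/4 - 70)*(-56)) = -25*(-23 - 281/4*(-56)) = -25*(-23 + 3934) = -25*3911 = -97775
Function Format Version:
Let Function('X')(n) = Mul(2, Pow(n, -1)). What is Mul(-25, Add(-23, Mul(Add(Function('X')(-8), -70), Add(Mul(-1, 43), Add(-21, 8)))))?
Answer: -97775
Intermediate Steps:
Mul(-25, Add(-23, Mul(Add(Function('X')(-8), -70), Add(Mul(-1, 43), Add(-21, 8))))) = Mul(-25, Add(-23, Mul(Add(Mul(2, Pow(-8, -1)), -70), Add(Mul(-1, 43), Add(-21, 8))))) = Mul(-25, Add(-23, Mul(Add(Mul(2, Rational(-1, 8)), -70), Add(-43, -13)))) = Mul(-25, Add(-23, Mul(Add(Rational(-1, 4), -70), -56))) = Mul(-25, Add(-23, Mul(Rational(-281, 4), -56))) = Mul(-25, Add(-23, 3934)) = Mul(-25, 3911) = -97775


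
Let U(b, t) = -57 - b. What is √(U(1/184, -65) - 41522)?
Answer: I*√351924702/92 ≈ 203.91*I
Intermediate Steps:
√(U(1/184, -65) - 41522) = √((-57 - 1/184) - 41522) = √(-10489/184 - 41522) = √(-7650537/184) = I*√351924702/92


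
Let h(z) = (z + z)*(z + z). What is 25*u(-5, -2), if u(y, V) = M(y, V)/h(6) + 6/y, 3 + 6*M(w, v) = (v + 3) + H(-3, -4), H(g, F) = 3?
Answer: -25895/864 ≈ -29.971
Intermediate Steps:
h(z) = 4*z**2 (h(z) = (2*z)*(2*z) = 4*z**2)
M(w, v) = 1/2 + v/6 (M(w, v) = -1/2 + ((v + 3) + 3)/6 = -1/2 + ((3 + v) + 3)/6 = -1/2 + (6 + v)/6 = -1/2 + (1 + v/6) = 1/2 + v/6)
u(y, V) = 1/288 + 6/y + V/864 (u(y, V) = (1/2 + V/6)/((4*6**2)) + 6/y = (1/2 + V/6)/((4*36)) + 6/y = (1/2 + V/6)/144 + 6/y = (1/2 + V/6)*(1/144) + 6/y = (1/288 + V/864) + 6/y = 1/288 + 6/y + V/864)
25*u(-5, -2) = 25*((1/864)*(5184 - 5*(3 - 2))/(-5)) = 25*((1/864)*(-1/5)*(5184 - 5*1)) = 25*((1/864)*(-1/5)*(5184 - 5)) = 25*((1/864)*(-1/5)*5179) = 25*(-5179/4320) = -25895/864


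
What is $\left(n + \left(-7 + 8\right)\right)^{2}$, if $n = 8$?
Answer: $81$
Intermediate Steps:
$\left(n + \left(-7 + 8\right)\right)^{2} = \left(8 + \left(-7 + 8\right)\right)^{2} = \left(8 + 1\right)^{2} = 9^{2} = 81$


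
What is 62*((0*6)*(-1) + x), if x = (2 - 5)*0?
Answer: 0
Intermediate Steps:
x = 0 (x = -3*0 = 0)
62*((0*6)*(-1) + x) = 62*((0*6)*(-1) + 0) = 62*(0*(-1) + 0) = 62*(0 + 0) = 62*0 = 0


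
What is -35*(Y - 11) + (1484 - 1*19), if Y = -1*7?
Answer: 2095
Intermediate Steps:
Y = -7
-35*(Y - 11) + (1484 - 1*19) = -35*(-7 - 11) + (1484 - 1*19) = -35*(-18) + (1484 - 19) = 630 + 1465 = 2095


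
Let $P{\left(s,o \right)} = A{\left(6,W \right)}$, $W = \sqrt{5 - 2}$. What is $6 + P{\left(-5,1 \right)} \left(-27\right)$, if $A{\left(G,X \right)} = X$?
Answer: $6 - 27 \sqrt{3} \approx -40.765$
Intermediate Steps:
$W = \sqrt{3} \approx 1.732$
$P{\left(s,o \right)} = \sqrt{3}$
$6 + P{\left(-5,1 \right)} \left(-27\right) = 6 + \sqrt{3} \left(-27\right) = 6 - 27 \sqrt{3}$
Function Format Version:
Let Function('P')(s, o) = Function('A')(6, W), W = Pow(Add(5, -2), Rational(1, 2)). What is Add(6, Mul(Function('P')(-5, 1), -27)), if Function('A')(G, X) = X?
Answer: Add(6, Mul(-27, Pow(3, Rational(1, 2)))) ≈ -40.765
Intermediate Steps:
W = Pow(3, Rational(1, 2)) ≈ 1.7320
Function('P')(s, o) = Pow(3, Rational(1, 2))
Add(6, Mul(Function('P')(-5, 1), -27)) = Add(6, Mul(Pow(3, Rational(1, 2)), -27)) = Add(6, Mul(-27, Pow(3, Rational(1, 2))))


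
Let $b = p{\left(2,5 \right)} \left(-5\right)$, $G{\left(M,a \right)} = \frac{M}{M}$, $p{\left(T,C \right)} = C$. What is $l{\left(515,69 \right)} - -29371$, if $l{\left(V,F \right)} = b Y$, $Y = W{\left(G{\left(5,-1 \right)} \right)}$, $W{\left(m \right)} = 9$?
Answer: $29146$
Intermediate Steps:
$G{\left(M,a \right)} = 1$
$Y = 9$
$b = -25$ ($b = 5 \left(-5\right) = -25$)
$l{\left(V,F \right)} = -225$ ($l{\left(V,F \right)} = \left(-25\right) 9 = -225$)
$l{\left(515,69 \right)} - -29371 = -225 - -29371 = -225 + 29371 = 29146$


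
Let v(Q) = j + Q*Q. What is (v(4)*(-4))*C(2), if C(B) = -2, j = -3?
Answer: 104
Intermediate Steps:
v(Q) = -3 + Q² (v(Q) = -3 + Q*Q = -3 + Q²)
(v(4)*(-4))*C(2) = ((-3 + 4²)*(-4))*(-2) = ((-3 + 16)*(-4))*(-2) = (13*(-4))*(-2) = -52*(-2) = 104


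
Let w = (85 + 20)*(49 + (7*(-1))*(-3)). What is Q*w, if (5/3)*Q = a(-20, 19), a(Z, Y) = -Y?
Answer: -83790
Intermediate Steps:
Q = -57/5 (Q = 3*(-1*19)/5 = (⅗)*(-19) = -57/5 ≈ -11.400)
w = 7350 (w = 105*(49 - 7*(-3)) = 105*(49 + 21) = 105*70 = 7350)
Q*w = -57/5*7350 = -83790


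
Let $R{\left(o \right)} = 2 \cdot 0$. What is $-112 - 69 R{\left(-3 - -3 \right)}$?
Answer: $-112$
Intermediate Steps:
$R{\left(o \right)} = 0$
$-112 - 69 R{\left(-3 - -3 \right)} = -112 - 0 = -112 + 0 = -112$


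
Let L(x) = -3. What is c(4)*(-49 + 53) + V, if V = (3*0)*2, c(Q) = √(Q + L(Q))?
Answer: 4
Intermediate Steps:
c(Q) = √(-3 + Q) (c(Q) = √(Q - 3) = √(-3 + Q))
V = 0 (V = 0*2 = 0)
c(4)*(-49 + 53) + V = √(-3 + 4)*(-49 + 53) + 0 = √1*4 + 0 = 1*4 + 0 = 4 + 0 = 4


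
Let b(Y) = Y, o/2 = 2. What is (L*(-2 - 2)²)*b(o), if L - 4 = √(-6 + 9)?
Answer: 256 + 64*√3 ≈ 366.85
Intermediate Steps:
o = 4 (o = 2*2 = 4)
L = 4 + √3 (L = 4 + √(-6 + 9) = 4 + √3 ≈ 5.7320)
(L*(-2 - 2)²)*b(o) = ((4 + √3)*(-2 - 2)²)*4 = ((4 + √3)*(-4)²)*4 = ((4 + √3)*16)*4 = (64 + 16*√3)*4 = 256 + 64*√3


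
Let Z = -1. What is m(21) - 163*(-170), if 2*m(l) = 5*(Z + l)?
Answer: 27760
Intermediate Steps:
m(l) = -5/2 + 5*l/2 (m(l) = (5*(-1 + l))/2 = (-5 + 5*l)/2 = -5/2 + 5*l/2)
m(21) - 163*(-170) = (-5/2 + (5/2)*21) - 163*(-170) = (-5/2 + 105/2) + 27710 = 50 + 27710 = 27760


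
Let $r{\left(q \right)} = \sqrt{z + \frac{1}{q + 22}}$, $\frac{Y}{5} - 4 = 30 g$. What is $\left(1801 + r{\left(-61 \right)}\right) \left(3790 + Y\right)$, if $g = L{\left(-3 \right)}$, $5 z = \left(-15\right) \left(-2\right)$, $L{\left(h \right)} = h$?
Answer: $6051360 + \frac{1120 \sqrt{9087}}{13} \approx 6.0596 \cdot 10^{6}$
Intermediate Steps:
$z = 6$ ($z = \frac{\left(-15\right) \left(-2\right)}{5} = \frac{1}{5} \cdot 30 = 6$)
$g = -3$
$Y = -430$ ($Y = 20 + 5 \cdot 30 \left(-3\right) = 20 + 5 \left(-90\right) = 20 - 450 = -430$)
$r{\left(q \right)} = \sqrt{6 + \frac{1}{22 + q}}$ ($r{\left(q \right)} = \sqrt{6 + \frac{1}{q + 22}} = \sqrt{6 + \frac{1}{22 + q}}$)
$\left(1801 + r{\left(-61 \right)}\right) \left(3790 + Y\right) = \left(1801 + \sqrt{\frac{133 + 6 \left(-61\right)}{22 - 61}}\right) \left(3790 - 430\right) = \left(1801 + \sqrt{\frac{133 - 366}{-39}}\right) 3360 = \left(1801 + \sqrt{\left(- \frac{1}{39}\right) \left(-233\right)}\right) 3360 = \left(1801 + \sqrt{\frac{233}{39}}\right) 3360 = \left(1801 + \frac{\sqrt{9087}}{39}\right) 3360 = 6051360 + \frac{1120 \sqrt{9087}}{13}$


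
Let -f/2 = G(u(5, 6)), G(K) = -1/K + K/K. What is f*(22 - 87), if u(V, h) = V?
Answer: 104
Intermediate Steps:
G(K) = 1 - 1/K (G(K) = -1/K + 1 = 1 - 1/K)
f = -8/5 (f = -2*(-1 + 5)/5 = -2*4/5 = -2*⅘ = -8/5 ≈ -1.6000)
f*(22 - 87) = -8*(22 - 87)/5 = -8/5*(-65) = 104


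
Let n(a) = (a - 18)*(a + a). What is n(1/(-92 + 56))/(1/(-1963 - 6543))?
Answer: -2760197/324 ≈ -8519.1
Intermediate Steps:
n(a) = 2*a*(-18 + a) (n(a) = (-18 + a)*(2*a) = 2*a*(-18 + a))
n(1/(-92 + 56))/(1/(-1963 - 6543)) = (2*(-18 + 1/(-92 + 56))/(-92 + 56))/(1/(-1963 - 6543)) = (2*(-18 + 1/(-36))/(-36))/(1/(-8506)) = (2*(-1/36)*(-18 - 1/36))/(-1/8506) = (2*(-1/36)*(-649/36))*(-8506) = (649/648)*(-8506) = -2760197/324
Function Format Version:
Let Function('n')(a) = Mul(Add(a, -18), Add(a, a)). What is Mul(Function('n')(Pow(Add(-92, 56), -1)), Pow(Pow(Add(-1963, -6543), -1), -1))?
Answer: Rational(-2760197, 324) ≈ -8519.1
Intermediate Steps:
Function('n')(a) = Mul(2, a, Add(-18, a)) (Function('n')(a) = Mul(Add(-18, a), Mul(2, a)) = Mul(2, a, Add(-18, a)))
Mul(Function('n')(Pow(Add(-92, 56), -1)), Pow(Pow(Add(-1963, -6543), -1), -1)) = Mul(Mul(2, Pow(Add(-92, 56), -1), Add(-18, Pow(Add(-92, 56), -1))), Pow(Pow(Add(-1963, -6543), -1), -1)) = Mul(Mul(2, Pow(-36, -1), Add(-18, Pow(-36, -1))), Pow(Pow(-8506, -1), -1)) = Mul(Mul(2, Rational(-1, 36), Add(-18, Rational(-1, 36))), Pow(Rational(-1, 8506), -1)) = Mul(Mul(2, Rational(-1, 36), Rational(-649, 36)), -8506) = Mul(Rational(649, 648), -8506) = Rational(-2760197, 324)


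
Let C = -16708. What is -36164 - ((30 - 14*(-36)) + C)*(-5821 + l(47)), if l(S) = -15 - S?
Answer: -95187806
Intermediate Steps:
-36164 - ((30 - 14*(-36)) + C)*(-5821 + l(47)) = -36164 - ((30 - 14*(-36)) - 16708)*(-5821 + (-15 - 1*47)) = -36164 - ((30 + 504) - 16708)*(-5821 + (-15 - 47)) = -36164 - (534 - 16708)*(-5821 - 62) = -36164 - (-16174)*(-5883) = -36164 - 1*95151642 = -36164 - 95151642 = -95187806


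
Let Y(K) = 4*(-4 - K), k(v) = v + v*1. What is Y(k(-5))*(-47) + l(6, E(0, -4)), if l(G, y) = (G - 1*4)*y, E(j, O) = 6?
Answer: -1116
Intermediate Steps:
k(v) = 2*v (k(v) = v + v = 2*v)
l(G, y) = y*(-4 + G) (l(G, y) = (G - 4)*y = (-4 + G)*y = y*(-4 + G))
Y(K) = -16 - 4*K
Y(k(-5))*(-47) + l(6, E(0, -4)) = (-16 - 8*(-5))*(-47) + 6*(-4 + 6) = (-16 - 4*(-10))*(-47) + 6*2 = (-16 + 40)*(-47) + 12 = 24*(-47) + 12 = -1128 + 12 = -1116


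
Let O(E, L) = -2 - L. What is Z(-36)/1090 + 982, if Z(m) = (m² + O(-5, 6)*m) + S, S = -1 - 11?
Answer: 535976/545 ≈ 983.44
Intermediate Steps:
S = -12
Z(m) = -12 + m² - 8*m (Z(m) = (m² + (-2 - 1*6)*m) - 12 = (m² + (-2 - 6)*m) - 12 = (m² - 8*m) - 12 = -12 + m² - 8*m)
Z(-36)/1090 + 982 = (-12 + (-36)² - 8*(-36))/1090 + 982 = (-12 + 1296 + 288)*(1/1090) + 982 = 1572*(1/1090) + 982 = 786/545 + 982 = 535976/545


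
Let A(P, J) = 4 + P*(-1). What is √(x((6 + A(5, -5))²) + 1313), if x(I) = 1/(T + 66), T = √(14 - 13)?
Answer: 2*√1473531/67 ≈ 36.236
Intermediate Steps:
A(P, J) = 4 - P
T = 1 (T = √1 = 1)
x(I) = 1/67 (x(I) = 1/(1 + 66) = 1/67)
√(x((6 + A(5, -5))²) + 1313) = √(1/67 + 1313) = √(87972/67) = 2*√1473531/67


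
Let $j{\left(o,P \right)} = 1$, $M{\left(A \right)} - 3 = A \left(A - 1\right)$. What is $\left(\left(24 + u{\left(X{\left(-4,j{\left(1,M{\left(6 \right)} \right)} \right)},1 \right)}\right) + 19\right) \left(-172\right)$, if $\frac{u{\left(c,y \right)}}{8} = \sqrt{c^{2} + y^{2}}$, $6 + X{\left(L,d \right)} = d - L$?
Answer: $-7396 - 1376 \sqrt{2} \approx -9342.0$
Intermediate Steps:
$M{\left(A \right)} = 3 + A \left(-1 + A\right)$ ($M{\left(A \right)} = 3 + A \left(A - 1\right) = 3 + A \left(-1 + A\right)$)
$X{\left(L,d \right)} = -6 + d - L$ ($X{\left(L,d \right)} = -6 - \left(L - d\right) = -6 + d - L$)
$u{\left(c,y \right)} = 8 \sqrt{c^{2} + y^{2}}$
$\left(\left(24 + u{\left(X{\left(-4,j{\left(1,M{\left(6 \right)} \right)} \right)},1 \right)}\right) + 19\right) \left(-172\right) = \left(\left(24 + 8 \sqrt{\left(-6 + 1 - -4\right)^{2} + 1^{2}}\right) + 19\right) \left(-172\right) = \left(\left(24 + 8 \sqrt{\left(-6 + 1 + 4\right)^{2} + 1}\right) + 19\right) \left(-172\right) = \left(\left(24 + 8 \sqrt{\left(-1\right)^{2} + 1}\right) + 19\right) \left(-172\right) = \left(\left(24 + 8 \sqrt{1 + 1}\right) + 19\right) \left(-172\right) = \left(\left(24 + 8 \sqrt{2}\right) + 19\right) \left(-172\right) = \left(43 + 8 \sqrt{2}\right) \left(-172\right) = -7396 - 1376 \sqrt{2}$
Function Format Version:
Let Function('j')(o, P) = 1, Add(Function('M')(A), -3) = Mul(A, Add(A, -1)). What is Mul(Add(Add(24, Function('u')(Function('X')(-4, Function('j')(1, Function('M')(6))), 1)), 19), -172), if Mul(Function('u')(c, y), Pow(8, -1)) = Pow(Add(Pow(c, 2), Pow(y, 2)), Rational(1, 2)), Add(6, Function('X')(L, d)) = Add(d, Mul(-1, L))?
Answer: Add(-7396, Mul(-1376, Pow(2, Rational(1, 2)))) ≈ -9342.0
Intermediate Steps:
Function('M')(A) = Add(3, Mul(A, Add(-1, A))) (Function('M')(A) = Add(3, Mul(A, Add(A, -1))) = Add(3, Mul(A, Add(-1, A))))
Function('X')(L, d) = Add(-6, d, Mul(-1, L)) (Function('X')(L, d) = Add(-6, Add(d, Mul(-1, L))) = Add(-6, d, Mul(-1, L)))
Function('u')(c, y) = Mul(8, Pow(Add(Pow(c, 2), Pow(y, 2)), Rational(1, 2)))
Mul(Add(Add(24, Function('u')(Function('X')(-4, Function('j')(1, Function('M')(6))), 1)), 19), -172) = Mul(Add(Add(24, Mul(8, Pow(Add(Pow(Add(-6, 1, Mul(-1, -4)), 2), Pow(1, 2)), Rational(1, 2)))), 19), -172) = Mul(Add(Add(24, Mul(8, Pow(Add(Pow(Add(-6, 1, 4), 2), 1), Rational(1, 2)))), 19), -172) = Mul(Add(Add(24, Mul(8, Pow(Add(Pow(-1, 2), 1), Rational(1, 2)))), 19), -172) = Mul(Add(Add(24, Mul(8, Pow(Add(1, 1), Rational(1, 2)))), 19), -172) = Mul(Add(Add(24, Mul(8, Pow(2, Rational(1, 2)))), 19), -172) = Mul(Add(43, Mul(8, Pow(2, Rational(1, 2)))), -172) = Add(-7396, Mul(-1376, Pow(2, Rational(1, 2))))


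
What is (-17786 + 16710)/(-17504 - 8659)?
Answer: 1076/26163 ≈ 0.041127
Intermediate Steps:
(-17786 + 16710)/(-17504 - 8659) = -1076/(-26163) = -1076*(-1/26163) = 1076/26163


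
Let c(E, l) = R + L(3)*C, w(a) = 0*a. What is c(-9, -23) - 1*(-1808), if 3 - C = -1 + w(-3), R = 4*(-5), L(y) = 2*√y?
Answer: 1788 + 8*√3 ≈ 1801.9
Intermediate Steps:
w(a) = 0
R = -20
C = 4 (C = 3 - (-1 + 0) = 3 - 1*(-1) = 3 + 1 = 4)
c(E, l) = -20 + 8*√3 (c(E, l) = -20 + (2*√3)*4 = -20 + 8*√3)
c(-9, -23) - 1*(-1808) = (-20 + 8*√3) - 1*(-1808) = (-20 + 8*√3) + 1808 = 1788 + 8*√3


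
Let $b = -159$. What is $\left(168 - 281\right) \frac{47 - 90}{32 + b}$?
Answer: $- \frac{4859}{127} \approx -38.26$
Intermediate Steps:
$\left(168 - 281\right) \frac{47 - 90}{32 + b} = \left(168 - 281\right) \frac{47 - 90}{32 - 159} = - 113 \left(- \frac{43}{-127}\right) = - 113 \left(\left(-43\right) \left(- \frac{1}{127}\right)\right) = \left(-113\right) \frac{43}{127} = - \frac{4859}{127}$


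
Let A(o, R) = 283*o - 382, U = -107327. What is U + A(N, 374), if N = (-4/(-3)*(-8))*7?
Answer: -386519/3 ≈ -1.2884e+5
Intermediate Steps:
N = -224/3 (N = (-4*(-⅓)*(-8))*7 = ((4/3)*(-8))*7 = -32/3*7 = -224/3 ≈ -74.667)
A(o, R) = -382 + 283*o
U + A(N, 374) = -107327 + (-382 + 283*(-224/3)) = -107327 + (-382 - 63392/3) = -107327 - 64538/3 = -386519/3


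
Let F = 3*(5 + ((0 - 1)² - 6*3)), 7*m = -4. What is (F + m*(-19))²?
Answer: 30976/49 ≈ 632.16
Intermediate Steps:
m = -4/7 (m = (⅐)*(-4) = -4/7 ≈ -0.57143)
F = -36 (F = 3*(5 + ((-1)² - 1*18)) = 3*(5 + (1 - 18)) = 3*(5 - 17) = 3*(-12) = -36)
(F + m*(-19))² = (-36 - 4/7*(-19))² = (-36 + 76/7)² = (-176/7)² = 30976/49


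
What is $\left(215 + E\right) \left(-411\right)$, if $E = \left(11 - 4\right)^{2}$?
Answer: $-108504$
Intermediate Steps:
$E = 49$ ($E = 7^{2} = 49$)
$\left(215 + E\right) \left(-411\right) = \left(215 + 49\right) \left(-411\right) = 264 \left(-411\right) = -108504$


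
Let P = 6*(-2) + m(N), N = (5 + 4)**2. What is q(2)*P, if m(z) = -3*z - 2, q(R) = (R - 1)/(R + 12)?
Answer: -257/14 ≈ -18.357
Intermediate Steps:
N = 81 (N = 9**2 = 81)
q(R) = (-1 + R)/(12 + R)
m(z) = -2 - 3*z
P = -257 (P = 6*(-2) + (-2 - 3*81) = -12 + (-2 - 243) = -12 - 245 = -257)
q(2)*P = ((-1 + 2)/(12 + 2))*(-257) = (1/14)*(-257) = -257/14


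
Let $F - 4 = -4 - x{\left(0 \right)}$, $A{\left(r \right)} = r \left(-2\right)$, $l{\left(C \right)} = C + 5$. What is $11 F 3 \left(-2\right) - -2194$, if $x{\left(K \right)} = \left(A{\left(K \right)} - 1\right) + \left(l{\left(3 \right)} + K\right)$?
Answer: $2656$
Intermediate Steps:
$l{\left(C \right)} = 5 + C$
$A{\left(r \right)} = - 2 r$
$x{\left(K \right)} = 7 - K$ ($x{\left(K \right)} = \left(- 2 K - 1\right) + \left(\left(5 + 3\right) + K\right) = \left(-1 - 2 K\right) + \left(8 + K\right) = 7 - K$)
$F = -7$ ($F = 4 - \left(11 + 0\right) = 4 - 11 = -7$)
$11 F 3 \left(-2\right) - -2194 = 11 \left(-7\right) 3 \left(-2\right) - -2194 = \left(-77\right) \left(-6\right) + 2194 = 462 + 2194 = 2656$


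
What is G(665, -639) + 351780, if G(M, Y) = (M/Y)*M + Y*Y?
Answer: 485262314/639 ≈ 7.5941e+5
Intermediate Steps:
G(M, Y) = Y² + M²/Y (G(M, Y) = M²/Y + Y² = Y² + M²/Y)
G(665, -639) + 351780 = (665² + (-639)³)/(-639) + 351780 = -(442225 - 260917119)/639 + 351780 = -1/639*(-260474894) + 351780 = 260474894/639 + 351780 = 485262314/639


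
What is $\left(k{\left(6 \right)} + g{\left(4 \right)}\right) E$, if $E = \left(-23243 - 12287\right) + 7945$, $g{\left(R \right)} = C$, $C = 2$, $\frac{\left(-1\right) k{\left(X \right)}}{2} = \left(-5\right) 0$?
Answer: $-55170$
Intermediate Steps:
$k{\left(X \right)} = 0$ ($k{\left(X \right)} = - 2 \left(\left(-5\right) 0\right) = \left(-2\right) 0 = 0$)
$g{\left(R \right)} = 2$
$E = -27585$ ($E = -35530 + 7945 = -27585$)
$\left(k{\left(6 \right)} + g{\left(4 \right)}\right) E = \left(0 + 2\right) \left(-27585\right) = 2 \left(-27585\right) = -55170$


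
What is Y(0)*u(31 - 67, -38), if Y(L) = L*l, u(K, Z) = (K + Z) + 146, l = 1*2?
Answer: 0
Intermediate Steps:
l = 2
u(K, Z) = 146 + K + Z
Y(L) = 2*L (Y(L) = L*2 = 2*L)
Y(0)*u(31 - 67, -38) = (2*0)*(146 + (31 - 67) - 38) = 0*(146 - 36 - 38) = 0*72 = 0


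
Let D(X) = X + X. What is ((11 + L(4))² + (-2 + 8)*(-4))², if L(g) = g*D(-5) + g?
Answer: 361201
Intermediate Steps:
D(X) = 2*X
L(g) = -9*g (L(g) = g*(2*(-5)) + g = g*(-10) + g = -10*g + g = -9*g)
((11 + L(4))² + (-2 + 8)*(-4))² = ((11 - 9*4)² + (-2 + 8)*(-4))² = ((11 - 36)² + 6*(-4))² = ((-25)² - 24)² = (625 - 24)² = 601² = 361201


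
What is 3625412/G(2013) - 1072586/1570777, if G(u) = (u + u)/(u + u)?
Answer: 5694712712538/1570777 ≈ 3.6254e+6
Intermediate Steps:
G(u) = 1 (G(u) = (2*u)/((2*u)) = (2*u)*(1/(2*u)) = 1)
3625412/G(2013) - 1072586/1570777 = 3625412/1 - 1072586/1570777 = 3625412*1 - 1072586*1/1570777 = 3625412 - 1072586/1570777 = 5694712712538/1570777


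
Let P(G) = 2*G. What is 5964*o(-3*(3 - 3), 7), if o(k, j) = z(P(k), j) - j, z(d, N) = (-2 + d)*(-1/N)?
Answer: -40044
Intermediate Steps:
z(d, N) = -(-2 + d)/N
o(k, j) = -j + (2 - 2*k)/j (o(k, j) = (2 - 2*k)/j - j = -j + (2 - 2*k)/j)
5964*o(-3*(3 - 3), 7) = 5964*((2 - 1*7² - (-6)*(3 - 3))/7) = 5964*((2 - 1*49 - (-6)*0)/7) = 5964*((2 - 49 - 2*0)/7) = 5964*((2 - 49 + 0)/7) = 5964*((⅐)*(-47)) = 5964*(-47/7) = -40044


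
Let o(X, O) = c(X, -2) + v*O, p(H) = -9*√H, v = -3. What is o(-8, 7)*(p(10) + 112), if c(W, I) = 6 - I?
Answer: -1456 + 117*√10 ≈ -1086.0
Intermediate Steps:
o(X, O) = 8 - 3*O (o(X, O) = (6 - 1*(-2)) - 3*O = (6 + 2) - 3*O = 8 - 3*O)
o(-8, 7)*(p(10) + 112) = (8 - 3*7)*(-9*√10 + 112) = (8 - 21)*(112 - 9*√10) = -13*(112 - 9*√10) = -1456 + 117*√10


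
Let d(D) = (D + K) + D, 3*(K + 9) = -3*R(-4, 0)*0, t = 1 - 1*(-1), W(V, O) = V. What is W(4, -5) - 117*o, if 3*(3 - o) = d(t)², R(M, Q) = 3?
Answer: 628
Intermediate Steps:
t = 2 (t = 1 + 1 = 2)
K = -9 (K = -9 + (-3*3*0)/3 = -9 + (-9*0)/3 = -9 + (⅓)*0 = -9 + 0 = -9)
d(D) = -9 + 2*D (d(D) = (D - 9) + D = (-9 + D) + D = -9 + 2*D)
o = -16/3 (o = 3 - (-9 + 2*2)²/3 = 3 - (-9 + 4)²/3 = 3 - ⅓*(-5)² = 3 - ⅓*25 = 3 - 25/3 = -16/3 ≈ -5.3333)
W(4, -5) - 117*o = 4 - 117*(-16/3) = 4 + 624 = 628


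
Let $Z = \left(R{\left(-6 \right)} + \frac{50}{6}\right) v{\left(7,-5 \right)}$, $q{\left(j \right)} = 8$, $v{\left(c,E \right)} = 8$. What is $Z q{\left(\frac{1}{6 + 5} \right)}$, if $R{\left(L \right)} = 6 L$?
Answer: $- \frac{5312}{3} \approx -1770.7$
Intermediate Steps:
$Z = - \frac{664}{3}$ ($Z = \left(6 \left(-6\right) + \frac{50}{6}\right) 8 = \left(-36 + 50 \cdot \frac{1}{6}\right) 8 = \left(-36 + \frac{25}{3}\right) 8 = \left(- \frac{83}{3}\right) 8 = - \frac{664}{3} \approx -221.33$)
$Z q{\left(\frac{1}{6 + 5} \right)} = \left(- \frac{664}{3}\right) 8 = - \frac{5312}{3}$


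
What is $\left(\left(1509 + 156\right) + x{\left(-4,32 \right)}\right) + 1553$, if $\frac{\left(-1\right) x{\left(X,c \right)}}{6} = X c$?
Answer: $3986$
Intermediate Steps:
$x{\left(X,c \right)} = - 6 X c$
$\left(\left(1509 + 156\right) + x{\left(-4,32 \right)}\right) + 1553 = \left(\left(1509 + 156\right) - \left(-24\right) 32\right) + 1553 = \left(1665 + 768\right) + 1553 = 2433 + 1553 = 3986$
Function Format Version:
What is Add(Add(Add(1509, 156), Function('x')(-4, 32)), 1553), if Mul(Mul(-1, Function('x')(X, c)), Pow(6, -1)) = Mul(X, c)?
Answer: 3986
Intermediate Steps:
Function('x')(X, c) = Mul(-6, X, c) (Function('x')(X, c) = Mul(-6, Mul(X, c)) = Mul(-6, X, c))
Add(Add(Add(1509, 156), Function('x')(-4, 32)), 1553) = Add(Add(Add(1509, 156), Mul(-6, -4, 32)), 1553) = Add(Add(1665, 768), 1553) = Add(2433, 1553) = 3986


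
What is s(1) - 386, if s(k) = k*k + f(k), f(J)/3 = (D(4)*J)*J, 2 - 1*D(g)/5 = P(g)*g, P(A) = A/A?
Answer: -415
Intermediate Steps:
P(A) = 1
D(g) = 10 - 5*g
f(J) = -30*J² (f(J) = 3*(((10 - 5*4)*J)*J) = 3*(((10 - 20)*J)*J) = 3*((-10*J)*J) = 3*(-10*J²) = -30*J²)
s(k) = -29*k² (s(k) = k*k - 30*k² = k² - 30*k² = -29*k²)
s(1) - 386 = -29*1² - 386 = -29*1 - 386 = -29 - 386 = -415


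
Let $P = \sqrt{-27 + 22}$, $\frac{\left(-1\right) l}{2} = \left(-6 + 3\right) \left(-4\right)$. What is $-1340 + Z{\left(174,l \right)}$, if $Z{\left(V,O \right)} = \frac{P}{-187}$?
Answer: $-1340 - \frac{i \sqrt{5}}{187} \approx -1340.0 - 0.011958 i$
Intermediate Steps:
$l = -24$ ($l = - 2 \left(-6 + 3\right) \left(-4\right) = - 2 \left(\left(-3\right) \left(-4\right)\right) = \left(-2\right) 12 = -24$)
$P = i \sqrt{5}$ ($P = \sqrt{-5} = i \sqrt{5} \approx 2.2361 i$)
$Z{\left(V,O \right)} = - \frac{i \sqrt{5}}{187}$ ($Z{\left(V,O \right)} = \frac{i \sqrt{5}}{-187} = i \sqrt{5} \left(- \frac{1}{187}\right) = - \frac{i \sqrt{5}}{187}$)
$-1340 + Z{\left(174,l \right)} = -1340 - \frac{i \sqrt{5}}{187}$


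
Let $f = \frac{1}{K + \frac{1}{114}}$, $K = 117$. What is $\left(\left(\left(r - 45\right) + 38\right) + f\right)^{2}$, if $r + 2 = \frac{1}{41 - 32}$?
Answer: $\frac{1136556416836}{14412242601} \approx 78.86$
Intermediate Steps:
$r = - \frac{17}{9}$ ($r = -2 + \frac{1}{41 - 32} = -2 + \frac{1}{9} = - \frac{17}{9} \approx -1.8889$)
$f = \frac{114}{13339}$ ($f = \frac{1}{117 + \frac{1}{114}} = \frac{1}{\frac{13339}{114}} = \frac{114}{13339} \approx 0.0085464$)
$\left(\left(\left(r - 45\right) + 38\right) + f\right)^{2} = \left(\left(\left(- \frac{17}{9} - 45\right) + 38\right) + \frac{114}{13339}\right)^{2} = \left(\left(- \frac{422}{9} + 38\right) + \frac{114}{13339}\right)^{2} = \left(- \frac{80}{9} + \frac{114}{13339}\right)^{2} = \left(- \frac{1066094}{120051}\right)^{2} = \frac{1136556416836}{14412242601}$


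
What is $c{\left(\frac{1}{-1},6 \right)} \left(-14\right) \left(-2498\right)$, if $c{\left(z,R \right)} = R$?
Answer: $209832$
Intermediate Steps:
$c{\left(\frac{1}{-1},6 \right)} \left(-14\right) \left(-2498\right) = 6 \left(-14\right) \left(-2498\right) = \left(-84\right) \left(-2498\right) = 209832$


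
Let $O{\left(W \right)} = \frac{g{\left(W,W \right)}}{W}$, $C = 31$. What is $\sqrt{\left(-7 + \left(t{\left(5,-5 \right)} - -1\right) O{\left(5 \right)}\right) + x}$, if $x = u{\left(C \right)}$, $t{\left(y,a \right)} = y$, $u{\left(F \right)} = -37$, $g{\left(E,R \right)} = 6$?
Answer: $\frac{2 i \sqrt{230}}{5} \approx 6.0663 i$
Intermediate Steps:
$x = -37$
$O{\left(W \right)} = \frac{6}{W}$
$\sqrt{\left(-7 + \left(t{\left(5,-5 \right)} - -1\right) O{\left(5 \right)}\right) + x} = \sqrt{\left(-7 + \left(5 - -1\right) \frac{6}{5}\right) - 37} = \sqrt{\left(-7 + \left(5 + 1\right) 6 \cdot \frac{1}{5}\right) - 37} = \sqrt{\left(-7 + 6 \cdot \frac{6}{5}\right) - 37} = \sqrt{\left(-7 + \frac{36}{5}\right) - 37} = \sqrt{\frac{1}{5} - 37} = \sqrt{- \frac{184}{5}} = \frac{2 i \sqrt{230}}{5}$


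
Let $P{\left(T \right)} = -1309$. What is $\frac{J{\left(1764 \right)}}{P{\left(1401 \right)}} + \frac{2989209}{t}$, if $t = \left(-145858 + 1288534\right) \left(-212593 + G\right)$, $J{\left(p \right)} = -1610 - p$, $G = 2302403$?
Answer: $\frac{22568722776353}{8755911015720} \approx 2.5775$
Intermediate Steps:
$t = 2387975731560$ ($t = \left(-145858 + 1288534\right) \left(-212593 + 2302403\right) = 1142676 \cdot 2089810 = 2387975731560$)
$\frac{J{\left(1764 \right)}}{P{\left(1401 \right)}} + \frac{2989209}{t} = \frac{-1610 - 1764}{-1309} + \frac{2989209}{2387975731560} = \left(-1610 - 1764\right) \left(- \frac{1}{1309}\right) + 2989209 \cdot \frac{1}{2387975731560} = \left(-3374\right) \left(- \frac{1}{1309}\right) + \frac{996403}{795991910520} = \frac{482}{187} + \frac{996403}{795991910520} = \frac{22568722776353}{8755911015720}$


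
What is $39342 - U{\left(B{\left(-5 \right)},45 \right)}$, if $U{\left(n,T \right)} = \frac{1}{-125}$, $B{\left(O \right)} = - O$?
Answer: $\frac{4917751}{125} \approx 39342.0$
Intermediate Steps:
$U{\left(n,T \right)} = - \frac{1}{125}$
$39342 - U{\left(B{\left(-5 \right)},45 \right)} = 39342 - - \frac{1}{125} = 39342 + \frac{1}{125} = \frac{4917751}{125}$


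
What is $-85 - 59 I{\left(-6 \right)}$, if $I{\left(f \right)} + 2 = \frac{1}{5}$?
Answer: $\frac{106}{5} \approx 21.2$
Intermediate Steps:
$I{\left(f \right)} = - \frac{9}{5}$ ($I{\left(f \right)} = -2 + \frac{1}{5} = - \frac{9}{5}$)
$-85 - 59 I{\left(-6 \right)} = -85 - - \frac{531}{5} = -85 + \frac{531}{5} = \frac{106}{5}$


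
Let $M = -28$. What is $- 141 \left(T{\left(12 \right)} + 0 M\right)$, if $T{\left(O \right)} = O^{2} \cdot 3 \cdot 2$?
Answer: $-121824$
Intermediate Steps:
$T{\left(O \right)} = 6 O^{2}$ ($T{\left(O \right)} = 3 O^{2} \cdot 2 = 6 O^{2}$)
$- 141 \left(T{\left(12 \right)} + 0 M\right) = - 141 \left(6 \cdot 12^{2} + 0 \left(-28\right)\right) = - 141 \left(6 \cdot 144 + 0\right) = - 141 \left(864 + 0\right) = \left(-141\right) 864 = -121824$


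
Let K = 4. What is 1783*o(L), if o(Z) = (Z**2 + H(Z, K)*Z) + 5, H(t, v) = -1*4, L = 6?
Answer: 30311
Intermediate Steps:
H(t, v) = -4
o(Z) = 5 + Z**2 - 4*Z (o(Z) = (Z**2 - 4*Z) + 5 = 5 + Z**2 - 4*Z)
1783*o(L) = 1783*(5 + 6**2 - 4*6) = 1783*(5 + 36 - 24) = 1783*17 = 30311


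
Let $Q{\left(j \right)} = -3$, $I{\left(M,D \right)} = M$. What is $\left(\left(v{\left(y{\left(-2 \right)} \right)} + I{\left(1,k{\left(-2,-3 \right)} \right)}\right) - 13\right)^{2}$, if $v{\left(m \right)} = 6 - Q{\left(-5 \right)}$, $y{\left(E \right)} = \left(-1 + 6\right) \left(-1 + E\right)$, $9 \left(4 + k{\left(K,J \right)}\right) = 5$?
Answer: $9$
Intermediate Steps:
$k{\left(K,J \right)} = - \frac{31}{9}$ ($k{\left(K,J \right)} = -4 + \frac{1}{9} \cdot 5 = -4 + \frac{5}{9} = - \frac{31}{9}$)
$y{\left(E \right)} = -5 + 5 E$ ($y{\left(E \right)} = 5 \left(-1 + E\right) = -5 + 5 E$)
$v{\left(m \right)} = 9$ ($v{\left(m \right)} = 6 - -3 = 6 + 3 = 9$)
$\left(\left(v{\left(y{\left(-2 \right)} \right)} + I{\left(1,k{\left(-2,-3 \right)} \right)}\right) - 13\right)^{2} = \left(\left(9 + 1\right) - 13\right)^{2} = \left(10 - 13\right)^{2} = \left(-3\right)^{2} = 9$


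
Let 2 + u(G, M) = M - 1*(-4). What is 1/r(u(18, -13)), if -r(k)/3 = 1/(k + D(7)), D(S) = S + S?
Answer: -1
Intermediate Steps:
D(S) = 2*S
u(G, M) = 2 + M (u(G, M) = -2 + (M - 1*(-4)) = -2 + (M + 4) = -2 + (4 + M) = 2 + M)
r(k) = -3/(14 + k) (r(k) = -3/(k + 2*7) = -3/(k + 14) = -3/(14 + k))
1/r(u(18, -13)) = 1/(-3/(14 + (2 - 13))) = 1/(-3/(14 - 11)) = 1/(-3/3) = 1/(-3*⅓) = 1/(-1) = -1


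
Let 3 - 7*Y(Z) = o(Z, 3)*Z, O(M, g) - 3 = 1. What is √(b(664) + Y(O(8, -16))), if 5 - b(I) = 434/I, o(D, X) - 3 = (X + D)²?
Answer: 11*I*√278299/1162 ≈ 4.9939*I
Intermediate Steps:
o(D, X) = 3 + (D + X)² (o(D, X) = 3 + (X + D)² = 3 + (D + X)²)
O(M, g) = 4 (O(M, g) = 3 + 1 = 4)
b(I) = 5 - 434/I
Y(Z) = 3/7 - Z*(3 + (3 + Z)²)/7 (Y(Z) = 3/7 - (3 + (Z + 3)²)*Z/7 = 3/7 - (3 + (3 + Z)²)*Z/7 = 3/7 - Z*(3 + (3 + Z)²)/7)
√(b(664) + Y(O(8, -16))) = √((5 - 434/664) + (3/7 - ⅐*4*(3 + (3 + 4)²))) = √((5 - 434*1/664) + (3/7 - ⅐*4*(3 + 7²))) = √((5 - 217/332) + (3/7 - ⅐*4*(3 + 49))) = √(1443/332 + (3/7 - ⅐*4*52)) = √(1443/332 + (3/7 - 208/7)) = √(1443/332 - 205/7) = √(-57959/2324) = 11*I*√278299/1162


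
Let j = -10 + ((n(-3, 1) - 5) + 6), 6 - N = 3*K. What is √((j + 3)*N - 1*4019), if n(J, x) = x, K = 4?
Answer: I*√3989 ≈ 63.159*I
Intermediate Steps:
N = -6 (N = 6 - 3*4 = 6 - 1*12 = 6 - 12 = -6)
j = -8 (j = -10 + ((1 - 5) + 6) = -10 + (-4 + 6) = -10 + 2 = -8)
√((j + 3)*N - 1*4019) = √((-8 + 3)*(-6) - 1*4019) = √(-5*(-6) - 4019) = √(30 - 4019) = √(-3989) = I*√3989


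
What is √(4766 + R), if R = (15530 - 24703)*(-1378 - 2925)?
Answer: √39476185 ≈ 6283.0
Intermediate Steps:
R = 39471419 (R = -9173*(-4303) = 39471419)
√(4766 + R) = √(4766 + 39471419) = √39476185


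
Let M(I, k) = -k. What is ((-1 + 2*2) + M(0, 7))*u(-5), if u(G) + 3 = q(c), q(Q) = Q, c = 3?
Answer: 0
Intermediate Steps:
u(G) = 0 (u(G) = -3 + 3 = 0)
((-1 + 2*2) + M(0, 7))*u(-5) = ((-1 + 2*2) - 1*7)*0 = ((-1 + 4) - 7)*0 = (3 - 7)*0 = -4*0 = 0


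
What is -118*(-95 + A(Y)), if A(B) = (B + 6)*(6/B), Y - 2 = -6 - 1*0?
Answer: 11564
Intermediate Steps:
Y = -4 (Y = 2 + (-6 - 1*0) = 2 + (-6 + 0) = 2 - 6 = -4)
A(B) = 6*(6 + B)/B (A(B) = (6 + B)*(6/B) = 6*(6 + B)/B)
-118*(-95 + A(Y)) = -118*(-95 + (6 + 36/(-4))) = -118*(-95 + (6 + 36*(-1/4))) = -118*(-95 + (6 - 9)) = -118*(-95 - 3) = -118*(-98) = 11564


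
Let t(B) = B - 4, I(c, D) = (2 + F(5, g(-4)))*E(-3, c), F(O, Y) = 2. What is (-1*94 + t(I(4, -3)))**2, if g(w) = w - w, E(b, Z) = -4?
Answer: 12996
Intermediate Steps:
g(w) = 0
I(c, D) = -16 (I(c, D) = (2 + 2)*(-4) = 4*(-4) = -16)
t(B) = -4 + B
(-1*94 + t(I(4, -3)))**2 = (-1*94 + (-4 - 16))**2 = (-94 - 20)**2 = (-114)**2 = 12996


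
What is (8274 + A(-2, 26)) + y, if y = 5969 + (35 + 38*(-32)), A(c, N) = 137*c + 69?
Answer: 12857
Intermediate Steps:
A(c, N) = 69 + 137*c
y = 4788 (y = 5969 + (35 - 1216) = 5969 - 1181 = 4788)
(8274 + A(-2, 26)) + y = (8274 + (69 + 137*(-2))) + 4788 = (8274 + (69 - 274)) + 4788 = (8274 - 205) + 4788 = 8069 + 4788 = 12857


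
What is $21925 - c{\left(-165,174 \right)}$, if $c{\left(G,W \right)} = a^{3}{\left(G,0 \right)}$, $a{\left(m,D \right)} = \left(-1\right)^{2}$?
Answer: $21924$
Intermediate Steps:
$a{\left(m,D \right)} = 1$
$c{\left(G,W \right)} = 1$ ($c{\left(G,W \right)} = 1^{3} = 1$)
$21925 - c{\left(-165,174 \right)} = 21925 - 1 = 21924$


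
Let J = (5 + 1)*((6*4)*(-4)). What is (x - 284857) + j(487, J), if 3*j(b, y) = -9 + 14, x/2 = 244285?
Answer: 611144/3 ≈ 2.0371e+5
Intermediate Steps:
x = 488570 (x = 2*244285 = 488570)
J = -576 (J = 6*(24*(-4)) = 6*(-96) = -576)
j(b, y) = 5/3 (j(b, y) = (-9 + 14)/3 = (⅓)*5 = 5/3)
(x - 284857) + j(487, J) = (488570 - 284857) + 5/3 = 203713 + 5/3 = 611144/3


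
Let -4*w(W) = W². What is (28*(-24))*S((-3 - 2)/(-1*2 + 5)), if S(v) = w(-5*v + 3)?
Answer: 64736/3 ≈ 21579.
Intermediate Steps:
w(W) = -W²/4
S(v) = -(3 - 5*v)²/4 (S(v) = -(-5*v + 3)²/4 = -(3 - 5*v)²/4)
(28*(-24))*S((-3 - 2)/(-1*2 + 5)) = (28*(-24))*(-(-3 + 5*((-3 - 2)/(-1*2 + 5)))²/4) = -(-168)*(-3 + 5*(-5/(-2 + 5)))² = -(-168)*(-3 + 5*(-5/3))² = -(-168)*(-3 - 25/3)² = -(-168)*(-34/3)² = -(-168)*1156/9 = -672*(-289/9) = 64736/3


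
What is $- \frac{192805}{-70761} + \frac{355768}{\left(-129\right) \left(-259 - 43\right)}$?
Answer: $\frac{1815877591}{153150391} \approx 11.857$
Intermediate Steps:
$- \frac{192805}{-70761} + \frac{355768}{\left(-129\right) \left(-259 - 43\right)} = \left(-192805\right) \left(- \frac{1}{70761}\right) + \frac{355768}{\left(-129\right) \left(-302\right)} = \frac{192805}{70761} + \frac{355768}{38958} = \frac{192805}{70761} + 355768 \cdot \frac{1}{38958} = \frac{192805}{70761} + \frac{177884}{19479} = \frac{1815877591}{153150391}$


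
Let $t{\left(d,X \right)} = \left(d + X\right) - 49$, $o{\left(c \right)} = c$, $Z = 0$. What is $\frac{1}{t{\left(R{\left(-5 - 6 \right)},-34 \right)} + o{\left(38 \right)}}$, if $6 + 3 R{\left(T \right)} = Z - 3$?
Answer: $- \frac{1}{48} \approx -0.020833$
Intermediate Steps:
$R{\left(T \right)} = -3$ ($R{\left(T \right)} = -2 + \frac{0 - 3}{3} = -2 + \frac{1}{3} \left(-3\right) = -2 - 1 = -3$)
$t{\left(d,X \right)} = -49 + X + d$ ($t{\left(d,X \right)} = \left(X + d\right) - 49 = -49 + X + d$)
$\frac{1}{t{\left(R{\left(-5 - 6 \right)},-34 \right)} + o{\left(38 \right)}} = \frac{1}{\left(-49 - 34 - 3\right) + 38} = \frac{1}{-86 + 38} = \frac{1}{-48} = - \frac{1}{48}$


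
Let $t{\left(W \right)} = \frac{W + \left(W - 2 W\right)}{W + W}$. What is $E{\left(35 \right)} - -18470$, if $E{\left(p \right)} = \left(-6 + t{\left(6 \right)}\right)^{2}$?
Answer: $18506$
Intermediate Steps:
$t{\left(W \right)} = 0$ ($t{\left(W \right)} = \frac{W - W}{2 W} = 0 \frac{1}{2 W} = 0$)
$E{\left(p \right)} = 36$ ($E{\left(p \right)} = \left(-6 + 0\right)^{2} = \left(-6\right)^{2} = 36$)
$E{\left(35 \right)} - -18470 = 36 - -18470 = 36 + 18470 = 18506$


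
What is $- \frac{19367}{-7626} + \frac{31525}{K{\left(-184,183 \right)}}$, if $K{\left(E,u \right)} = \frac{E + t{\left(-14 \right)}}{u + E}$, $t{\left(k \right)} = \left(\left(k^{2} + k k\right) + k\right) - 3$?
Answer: $- \frac{236710553}{1456566} \approx -162.51$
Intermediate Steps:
$t{\left(k \right)} = -3 + k + 2 k^{2}$ ($t{\left(k \right)} = \left(\left(k^{2} + k^{2}\right) + k\right) - 3 = \left(2 k^{2} + k\right) - 3 = \left(k + 2 k^{2}\right) - 3 = -3 + k + 2 k^{2}$)
$K{\left(E,u \right)} = \frac{375 + E}{E + u}$ ($K{\left(E,u \right)} = \frac{E - \left(17 - 392\right)}{u + E} = \frac{E - -375}{E + u} = \frac{E + 375}{E + u} = \frac{375 + E}{E + u}$)
$- \frac{19367}{-7626} + \frac{31525}{K{\left(-184,183 \right)}} = - \frac{19367}{-7626} + \frac{31525}{\frac{1}{-184 + 183} \left(375 - 184\right)} = \left(-19367\right) \left(- \frac{1}{7626}\right) + \frac{31525}{\frac{1}{-1} \cdot 191} = \frac{19367}{7626} + \frac{31525}{\left(-1\right) 191} = \frac{19367}{7626} + \frac{31525}{-191} = \frac{19367}{7626} + 31525 \left(- \frac{1}{191}\right) = \frac{19367}{7626} - \frac{31525}{191} = - \frac{236710553}{1456566}$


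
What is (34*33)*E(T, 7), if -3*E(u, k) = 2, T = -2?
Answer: -748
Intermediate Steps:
E(u, k) = -⅔ (E(u, k) = -⅓*2 = -⅔)
(34*33)*E(T, 7) = (34*33)*(-⅔) = 1122*(-⅔) = -748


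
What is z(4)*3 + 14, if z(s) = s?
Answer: 26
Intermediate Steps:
z(4)*3 + 14 = 4*3 + 14 = 12 + 14 = 26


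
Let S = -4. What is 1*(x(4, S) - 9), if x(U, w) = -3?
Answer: -12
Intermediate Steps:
1*(x(4, S) - 9) = 1*(-3 - 9) = 1*(-12) = -12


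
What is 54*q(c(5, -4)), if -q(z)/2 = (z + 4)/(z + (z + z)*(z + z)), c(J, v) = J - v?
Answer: -156/37 ≈ -4.2162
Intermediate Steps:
q(z) = -2*(4 + z)/(z + 4*z²) (q(z) = -2*(z + 4)/(z + (z + z)*(z + z)) = -2*(4 + z)/(z + (2*z)*(2*z)) = -2*(4 + z)/(z + 4*z²))
54*q(c(5, -4)) = 54*(2*(-4 - (5 - 1*(-4)))/((5 - 1*(-4))*(1 + 4*(5 - 1*(-4))))) = 54*(2*(-4 - (5 + 4))/((5 + 4)*(1 + 4*(5 + 4)))) = 54*(2*(-4 - 1*9)/(9*(1 + 4*9))) = 54*(2*(⅑)*(-4 - 9)/(1 + 36)) = 54*(2*(⅑)*(-13)/37) = 54*(2*(⅑)*(1/37)*(-13)) = 54*(-26/333) = -156/37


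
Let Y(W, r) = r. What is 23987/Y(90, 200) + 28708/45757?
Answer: 1103314759/9151400 ≈ 120.56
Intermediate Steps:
23987/Y(90, 200) + 28708/45757 = 23987/200 + 28708/45757 = 1103314759/9151400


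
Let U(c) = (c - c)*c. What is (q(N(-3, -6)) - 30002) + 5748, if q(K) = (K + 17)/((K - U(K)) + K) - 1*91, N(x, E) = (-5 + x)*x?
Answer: -1168519/48 ≈ -24344.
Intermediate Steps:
U(c) = 0 (U(c) = 0*c = 0)
N(x, E) = x*(-5 + x)
q(K) = -91 + (17 + K)/(2*K) (q(K) = (K + 17)/((K - 1*0) + K) - 1*91 = (17 + K)/((K + 0) + K) - 91 = (17 + K)/(K + K) - 91 = (17 + K)/((2*K)) - 91 = (17 + K)*(1/(2*K)) - 91 = (17 + K)/(2*K) - 91 = -91 + (17 + K)/(2*K))
(q(N(-3, -6)) - 30002) + 5748 = ((17 - (-543)*(-5 - 3))/(2*((-3*(-5 - 3)))) - 30002) + 5748 = ((17 - (-543)*(-8))/(2*((-3*(-8)))) - 30002) + 5748 = ((1/2)*(17 - 181*24)/24 - 30002) + 5748 = ((1/2)*(1/24)*(17 - 4344) - 30002) + 5748 = ((1/2)*(1/24)*(-4327) - 30002) + 5748 = (-4327/48 - 30002) + 5748 = -1444423/48 + 5748 = -1168519/48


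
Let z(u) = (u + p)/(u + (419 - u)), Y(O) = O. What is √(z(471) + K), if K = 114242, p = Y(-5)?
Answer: 2*√5014158754/419 ≈ 338.00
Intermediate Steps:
p = -5
z(u) = -5/419 + u/419 (z(u) = (u - 5)/(u + (419 - u)) = (-5 + u)/419 = (-5 + u)*(1/419) = -5/419 + u/419)
√(z(471) + K) = √((-5/419 + (1/419)*471) + 114242) = √((-5/419 + 471/419) + 114242) = √(466/419 + 114242) = √(47867864/419) = 2*√5014158754/419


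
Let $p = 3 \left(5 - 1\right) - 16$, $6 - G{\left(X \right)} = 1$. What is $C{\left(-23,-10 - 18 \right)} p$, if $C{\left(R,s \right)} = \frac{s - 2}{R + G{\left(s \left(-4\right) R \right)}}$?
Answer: $- \frac{20}{3} \approx -6.6667$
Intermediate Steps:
$G{\left(X \right)} = 5$ ($G{\left(X \right)} = 6 - 1 = 5$)
$C{\left(R,s \right)} = \frac{-2 + s}{5 + R}$ ($C{\left(R,s \right)} = \frac{s - 2}{R + 5} = \frac{-2 + s}{5 + R}$)
$p = -4$ ($p = 3 \cdot 4 - 16 = 12 - 16 = -4$)
$C{\left(-23,-10 - 18 \right)} p = \frac{-2 - 28}{5 - 23} \left(-4\right) = \frac{-2 - 28}{-18} \left(-4\right) = - \frac{-2 - 28}{18} \left(-4\right) = \left(- \frac{1}{18}\right) \left(-30\right) \left(-4\right) = \frac{5}{3} \left(-4\right) = - \frac{20}{3}$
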